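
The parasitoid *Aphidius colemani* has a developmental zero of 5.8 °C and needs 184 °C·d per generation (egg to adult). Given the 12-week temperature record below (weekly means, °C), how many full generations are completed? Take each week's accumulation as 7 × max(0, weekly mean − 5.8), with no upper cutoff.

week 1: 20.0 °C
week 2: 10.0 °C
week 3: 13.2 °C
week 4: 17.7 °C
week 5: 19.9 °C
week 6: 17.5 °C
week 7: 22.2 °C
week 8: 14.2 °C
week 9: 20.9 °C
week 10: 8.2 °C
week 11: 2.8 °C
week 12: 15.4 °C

Weekly DD (7 × max(0, T̄ − 5.8)): 99.4, 29.4, 51.8, 83.3, 98.7, 81.9, 114.8, 58.8, 105.7, 16.8, 0.0, 67.2.
Season total = 807.8 DD.
Complete generations = ⌊807.8 / 184⌋ = 4.

4 generations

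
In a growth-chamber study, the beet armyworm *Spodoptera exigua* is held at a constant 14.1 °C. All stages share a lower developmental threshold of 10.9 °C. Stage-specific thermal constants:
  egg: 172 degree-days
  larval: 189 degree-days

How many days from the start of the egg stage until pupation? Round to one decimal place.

Daily accumulation at 14.1 °C = 14.1 − 10.9 = 3.2 DD/day.
Total K = 172 + 189 = 361 DD.
Total duration = 361 / 3.2 = 112.813 ≈ 112.8 days.

112.8 days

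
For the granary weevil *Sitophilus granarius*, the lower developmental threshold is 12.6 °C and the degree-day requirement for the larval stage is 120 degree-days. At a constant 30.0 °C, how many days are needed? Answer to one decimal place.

6.9 days

Daily accumulation = 30.0 − 12.6 = 17.4 DD/day.
Duration = 120 / 17.4 = 6.897 ≈ 6.9 days.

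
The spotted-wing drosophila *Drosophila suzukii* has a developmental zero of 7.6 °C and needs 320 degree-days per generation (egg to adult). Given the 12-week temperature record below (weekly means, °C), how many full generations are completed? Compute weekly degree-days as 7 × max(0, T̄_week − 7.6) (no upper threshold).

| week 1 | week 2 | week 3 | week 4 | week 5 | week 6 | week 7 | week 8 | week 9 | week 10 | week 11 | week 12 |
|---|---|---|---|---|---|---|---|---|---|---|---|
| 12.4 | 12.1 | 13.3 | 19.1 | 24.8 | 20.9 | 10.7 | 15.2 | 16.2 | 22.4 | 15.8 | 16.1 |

Weekly DD (7 × max(0, T̄ − 7.6)): 33.6, 31.5, 39.9, 80.5, 120.4, 93.1, 21.7, 53.2, 60.2, 103.6, 57.4, 59.5.
Season total = 754.6 DD.
Complete generations = ⌊754.6 / 320⌋ = 2.

2 generations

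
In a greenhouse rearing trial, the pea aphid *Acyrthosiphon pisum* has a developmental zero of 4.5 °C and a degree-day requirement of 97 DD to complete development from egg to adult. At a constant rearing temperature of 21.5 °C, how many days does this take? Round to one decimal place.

5.7 days

Daily accumulation = 21.5 − 4.5 = 17.0 DD/day.
Duration = 97 / 17.0 = 5.706 ≈ 5.7 days.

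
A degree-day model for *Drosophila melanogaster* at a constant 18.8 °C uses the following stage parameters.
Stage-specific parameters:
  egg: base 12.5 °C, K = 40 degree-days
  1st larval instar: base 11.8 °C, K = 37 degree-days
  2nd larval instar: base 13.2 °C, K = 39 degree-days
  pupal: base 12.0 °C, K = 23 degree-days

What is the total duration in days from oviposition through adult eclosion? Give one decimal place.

22.0 days

egg: 40 / (18.8 − 12.5) = 40 / 6.3 = 6.349 d.
1st larval instar: 37 / (18.8 − 11.8) = 37 / 7.0 = 5.286 d.
2nd larval instar: 39 / (18.8 − 13.2) = 39 / 5.6 = 6.964 d.
pupal: 23 / (18.8 − 12.0) = 23 / 6.8 = 3.382 d.
Sum = 21.982 ≈ 22.0 days.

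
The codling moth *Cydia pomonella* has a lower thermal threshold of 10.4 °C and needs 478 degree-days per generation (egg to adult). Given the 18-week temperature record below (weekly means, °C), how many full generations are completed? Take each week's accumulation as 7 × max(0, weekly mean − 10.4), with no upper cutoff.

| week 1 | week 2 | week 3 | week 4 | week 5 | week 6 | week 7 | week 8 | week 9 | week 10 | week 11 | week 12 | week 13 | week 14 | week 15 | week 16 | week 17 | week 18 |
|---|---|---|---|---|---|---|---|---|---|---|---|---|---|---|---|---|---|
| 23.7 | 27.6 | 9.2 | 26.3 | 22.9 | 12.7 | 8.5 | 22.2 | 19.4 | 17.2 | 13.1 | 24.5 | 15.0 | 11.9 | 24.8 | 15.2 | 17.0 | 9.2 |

2 generations

Weekly DD (7 × max(0, T̄ − 10.4)): 93.1, 120.4, 0.0, 111.3, 87.5, 16.1, 0.0, 82.6, 63.0, 47.6, 18.9, 98.7, 32.2, 10.5, 100.8, 33.6, 46.2, 0.0.
Season total = 962.5 DD.
Complete generations = ⌊962.5 / 478⌋ = 2.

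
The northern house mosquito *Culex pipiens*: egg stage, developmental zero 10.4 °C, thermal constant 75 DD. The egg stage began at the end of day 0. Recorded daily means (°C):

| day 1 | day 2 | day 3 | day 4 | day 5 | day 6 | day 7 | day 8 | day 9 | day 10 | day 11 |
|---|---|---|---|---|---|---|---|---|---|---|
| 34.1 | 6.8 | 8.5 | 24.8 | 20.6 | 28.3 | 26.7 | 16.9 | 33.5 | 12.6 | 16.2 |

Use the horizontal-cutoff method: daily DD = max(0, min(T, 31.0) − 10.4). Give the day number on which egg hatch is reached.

Daily DD above 10.4 °C (capped at 20.6): 20.6, 0.0, 0.0, 14.4, 10.2, 17.9, 16.3, 6.5, 20.6, 2.2, 5.8.
Cumulative: 20.6, 20.6, 20.6, 35.0, 45.2, 63.1, 79.4, 85.9, 106.5, 108.7, 114.5.
The total first reaches 75 DD on day 7.

day 7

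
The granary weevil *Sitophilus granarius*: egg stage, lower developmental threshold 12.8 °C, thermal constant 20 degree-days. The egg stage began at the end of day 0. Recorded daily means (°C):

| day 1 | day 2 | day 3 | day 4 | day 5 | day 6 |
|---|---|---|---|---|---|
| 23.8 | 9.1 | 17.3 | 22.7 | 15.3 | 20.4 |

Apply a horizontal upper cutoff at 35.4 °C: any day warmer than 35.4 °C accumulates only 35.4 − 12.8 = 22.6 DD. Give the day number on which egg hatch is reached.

day 4

Daily DD above 12.8 °C (capped at 22.6): 11.0, 0.0, 4.5, 9.9, 2.5, 7.6.
Cumulative: 11.0, 11.0, 15.5, 25.4, 27.9, 35.5.
The total first reaches 20 DD on day 4.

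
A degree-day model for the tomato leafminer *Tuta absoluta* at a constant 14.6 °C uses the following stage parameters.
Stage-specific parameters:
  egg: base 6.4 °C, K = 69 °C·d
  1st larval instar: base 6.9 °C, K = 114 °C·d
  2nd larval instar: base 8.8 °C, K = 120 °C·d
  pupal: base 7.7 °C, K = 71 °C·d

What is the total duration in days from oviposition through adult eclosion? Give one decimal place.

54.2 days

egg: 69 / (14.6 − 6.4) = 69 / 8.2 = 8.415 d.
1st larval instar: 114 / (14.6 − 6.9) = 114 / 7.7 = 14.805 d.
2nd larval instar: 120 / (14.6 − 8.8) = 120 / 5.8 = 20.690 d.
pupal: 71 / (14.6 − 7.7) = 71 / 6.9 = 10.290 d.
Sum = 54.199 ≈ 54.2 days.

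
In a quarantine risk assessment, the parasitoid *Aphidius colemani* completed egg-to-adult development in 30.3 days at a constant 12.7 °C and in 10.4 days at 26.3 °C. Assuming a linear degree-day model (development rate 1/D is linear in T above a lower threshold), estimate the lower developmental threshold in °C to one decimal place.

Equal thermal constants: D₁(T₁ − T_b) = D₂(T₂ − T_b).
30.3·(12.7 − T_b) = 10.4·(26.3 − T_b)
T_b = (30.3·12.7 − 10.4·26.3) / (30.3 − 10.4) = 111.29 / 19.9 = 5.592 °C ≈ 5.6 °C.

5.6 °C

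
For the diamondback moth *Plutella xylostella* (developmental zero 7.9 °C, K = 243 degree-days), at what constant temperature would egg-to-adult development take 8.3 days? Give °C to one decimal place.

37.2 °C

Required daily accumulation = 243 / 8.3 = 29.277 DD/day.
T = T_base + 29.277 = 7.9 + 29.277 = 37.177 ≈ 37.2 °C.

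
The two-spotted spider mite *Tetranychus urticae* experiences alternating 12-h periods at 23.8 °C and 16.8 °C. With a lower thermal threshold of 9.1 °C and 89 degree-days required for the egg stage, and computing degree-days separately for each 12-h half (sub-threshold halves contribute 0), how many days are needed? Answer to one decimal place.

7.9 days

Day half: max(0, 23.8 − 9.1) × 0.5 = 14.7 × 0.5 = 7.35 DD.
Night half: max(0, 16.8 − 9.1) × 0.5 = 7.7 × 0.5 = 3.85 DD.
Per 24 h: 11.20 DD/day.
Duration = 89 / 11.20 = 7.946 ≈ 7.9 days.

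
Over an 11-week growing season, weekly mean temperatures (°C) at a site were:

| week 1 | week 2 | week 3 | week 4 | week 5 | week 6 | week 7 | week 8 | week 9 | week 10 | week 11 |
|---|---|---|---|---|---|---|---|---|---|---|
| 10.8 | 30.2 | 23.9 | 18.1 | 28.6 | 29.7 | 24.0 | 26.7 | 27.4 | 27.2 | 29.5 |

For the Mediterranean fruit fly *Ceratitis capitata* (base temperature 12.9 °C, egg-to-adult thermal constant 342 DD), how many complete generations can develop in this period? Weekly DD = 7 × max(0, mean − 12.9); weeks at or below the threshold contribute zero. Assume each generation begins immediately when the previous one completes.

2 generations

Weekly DD (7 × max(0, T̄ − 12.9)): 0.0, 121.1, 77.0, 36.4, 109.9, 117.6, 77.7, 96.6, 101.5, 100.1, 116.2.
Season total = 954.1 DD.
Complete generations = ⌊954.1 / 342⌋ = 2.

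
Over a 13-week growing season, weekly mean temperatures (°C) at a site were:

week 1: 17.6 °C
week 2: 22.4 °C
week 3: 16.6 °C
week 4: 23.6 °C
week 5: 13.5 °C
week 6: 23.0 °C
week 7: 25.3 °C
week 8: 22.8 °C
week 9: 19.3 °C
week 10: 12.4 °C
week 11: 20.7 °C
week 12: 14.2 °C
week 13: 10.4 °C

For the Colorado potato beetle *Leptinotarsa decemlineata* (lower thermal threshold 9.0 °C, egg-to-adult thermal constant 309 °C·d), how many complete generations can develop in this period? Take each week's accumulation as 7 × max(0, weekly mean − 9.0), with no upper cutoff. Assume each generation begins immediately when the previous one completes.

2 generations

Weekly DD (7 × max(0, T̄ − 9.0)): 60.2, 93.8, 53.2, 102.2, 31.5, 98.0, 114.1, 96.6, 72.1, 23.8, 81.9, 36.4, 9.8.
Season total = 873.6 DD.
Complete generations = ⌊873.6 / 309⌋ = 2.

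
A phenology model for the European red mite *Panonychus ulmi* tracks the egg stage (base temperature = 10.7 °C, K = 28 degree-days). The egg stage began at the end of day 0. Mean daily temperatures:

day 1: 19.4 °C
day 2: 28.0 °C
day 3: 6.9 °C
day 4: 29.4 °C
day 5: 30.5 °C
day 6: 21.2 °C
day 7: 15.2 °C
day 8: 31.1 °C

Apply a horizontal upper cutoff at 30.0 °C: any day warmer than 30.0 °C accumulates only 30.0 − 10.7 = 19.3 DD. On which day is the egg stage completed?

Daily DD above 10.7 °C (capped at 19.3): 8.7, 17.3, 0.0, 18.7, 19.3, 10.5, 4.5, 19.3.
Cumulative: 8.7, 26.0, 26.0, 44.7, 64.0, 74.5, 79.0, 98.3.
The total first reaches 28 DD on day 4.

day 4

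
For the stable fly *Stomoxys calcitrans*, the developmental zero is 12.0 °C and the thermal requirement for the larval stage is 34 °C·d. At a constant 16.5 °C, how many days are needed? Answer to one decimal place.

7.6 days

Daily accumulation = 16.5 − 12.0 = 4.5 DD/day.
Duration = 34 / 4.5 = 7.556 ≈ 7.6 days.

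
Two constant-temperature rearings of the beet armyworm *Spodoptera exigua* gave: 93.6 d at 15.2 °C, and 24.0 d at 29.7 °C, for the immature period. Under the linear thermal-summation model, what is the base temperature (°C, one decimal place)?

10.2 °C

Equal thermal constants: D₁(T₁ − T_b) = D₂(T₂ − T_b).
93.6·(15.2 − T_b) = 24.0·(29.7 − T_b)
T_b = (93.6·15.2 − 24.0·29.7) / (93.6 − 24.0) = 709.92 / 69.6 = 10.200 °C ≈ 10.2 °C.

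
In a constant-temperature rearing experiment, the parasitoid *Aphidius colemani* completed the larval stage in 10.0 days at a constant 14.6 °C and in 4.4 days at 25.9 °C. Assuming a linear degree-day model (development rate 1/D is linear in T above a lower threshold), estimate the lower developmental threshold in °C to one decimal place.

Linear rate model ⇒ the product D·(T − T_b) is constant across temperatures.
10.0·(14.6 − T_b) = 4.4·(25.9 − T_b)
T_b = (10.0·14.6 − 4.4·25.9) / (10.0 − 4.4) = 32.04 / 5.6 = 5.721 °C ≈ 5.7 °C.

5.7 °C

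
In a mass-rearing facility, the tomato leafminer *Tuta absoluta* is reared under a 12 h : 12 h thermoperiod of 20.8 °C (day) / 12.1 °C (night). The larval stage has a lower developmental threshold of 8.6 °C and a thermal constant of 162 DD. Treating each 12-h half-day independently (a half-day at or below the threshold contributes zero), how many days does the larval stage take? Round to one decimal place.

Day half: max(0, 20.8 − 8.6) × 0.5 = 12.2 × 0.5 = 6.10 DD.
Night half: max(0, 12.1 − 8.6) × 0.5 = 3.5 × 0.5 = 1.75 DD.
Per 24 h: 7.85 DD/day.
Duration = 162 / 7.85 = 20.637 ≈ 20.6 days.

20.6 days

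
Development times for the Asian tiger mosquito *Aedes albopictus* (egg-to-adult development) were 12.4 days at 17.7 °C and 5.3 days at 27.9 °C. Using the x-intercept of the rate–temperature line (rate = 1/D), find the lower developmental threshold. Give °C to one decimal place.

10.1 °C

Equal thermal constants: D₁(T₁ − T_b) = D₂(T₂ − T_b).
12.4·(17.7 − T_b) = 5.3·(27.9 − T_b)
T_b = (12.4·17.7 − 5.3·27.9) / (12.4 − 5.3) = 71.61 / 7.1 = 10.086 °C ≈ 10.1 °C.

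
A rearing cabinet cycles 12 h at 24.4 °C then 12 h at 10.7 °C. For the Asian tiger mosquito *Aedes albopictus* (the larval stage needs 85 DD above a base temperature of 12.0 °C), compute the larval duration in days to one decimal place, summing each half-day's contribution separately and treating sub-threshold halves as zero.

Day half: max(0, 24.4 − 12.0) × 0.5 = 12.4 × 0.5 = 6.20 DD.
Night half: max(0, 10.7 − 12.0) × 0.5 = 0.0 × 0.5 = 0.00 DD.
Per 24 h: 6.20 DD/day.
Duration = 85 / 6.20 = 13.710 ≈ 13.7 days.

13.7 days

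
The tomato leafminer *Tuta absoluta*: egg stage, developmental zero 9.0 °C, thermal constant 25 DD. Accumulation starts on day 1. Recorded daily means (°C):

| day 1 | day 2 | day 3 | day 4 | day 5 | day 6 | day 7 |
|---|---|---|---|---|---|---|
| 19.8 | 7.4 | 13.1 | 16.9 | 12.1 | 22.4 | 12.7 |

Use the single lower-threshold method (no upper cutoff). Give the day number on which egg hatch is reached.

day 5

Daily DD above 9.0 °C: 10.8, 0.0, 4.1, 7.9, 3.1, 13.4, 3.7.
Cumulative: 10.8, 10.8, 14.9, 22.8, 25.9, 39.3, 43.0.
The total first reaches 25 DD on day 5.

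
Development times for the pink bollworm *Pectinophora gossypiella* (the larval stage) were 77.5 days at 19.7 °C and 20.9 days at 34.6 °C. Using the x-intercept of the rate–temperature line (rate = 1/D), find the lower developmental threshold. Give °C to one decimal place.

Under the model K = D·(T − T_b), so D₁·(T₁ − T_b) = D₂·(T₂ − T_b).
77.5·(19.7 − T_b) = 20.9·(34.6 − T_b)
T_b = (77.5·19.7 − 20.9·34.6) / (77.5 − 20.9) = 803.61 / 56.6 = 14.198 °C ≈ 14.2 °C.

14.2 °C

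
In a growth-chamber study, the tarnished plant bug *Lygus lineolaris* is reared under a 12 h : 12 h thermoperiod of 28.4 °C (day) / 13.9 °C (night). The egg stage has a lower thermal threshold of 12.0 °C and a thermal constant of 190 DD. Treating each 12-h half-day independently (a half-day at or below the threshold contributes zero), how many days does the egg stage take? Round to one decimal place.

20.8 days

Day half: max(0, 28.4 − 12.0) × 0.5 = 16.4 × 0.5 = 8.20 DD.
Night half: max(0, 13.9 − 12.0) × 0.5 = 1.9 × 0.5 = 0.95 DD.
Per 24 h: 9.15 DD/day.
Duration = 190 / 9.15 = 20.765 ≈ 20.8 days.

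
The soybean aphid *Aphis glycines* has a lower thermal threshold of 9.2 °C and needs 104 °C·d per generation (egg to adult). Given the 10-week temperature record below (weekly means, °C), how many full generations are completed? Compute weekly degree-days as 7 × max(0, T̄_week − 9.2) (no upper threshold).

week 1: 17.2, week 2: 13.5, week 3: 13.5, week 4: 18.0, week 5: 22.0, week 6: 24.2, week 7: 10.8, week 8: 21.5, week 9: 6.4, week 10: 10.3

Weekly DD (7 × max(0, T̄ − 9.2)): 56.0, 30.1, 30.1, 61.6, 89.6, 105.0, 11.2, 86.1, 0.0, 7.7.
Season total = 477.4 DD.
Complete generations = ⌊477.4 / 104⌋ = 4.

4 generations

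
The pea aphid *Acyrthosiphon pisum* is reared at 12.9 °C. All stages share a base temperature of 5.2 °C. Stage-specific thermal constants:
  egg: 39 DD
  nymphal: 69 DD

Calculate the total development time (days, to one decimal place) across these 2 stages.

14.0 days

Daily accumulation at 12.9 °C = 12.9 − 5.2 = 7.7 DD/day.
Total K = 39 + 69 = 108 DD.
Total duration = 108 / 7.7 = 14.026 ≈ 14.0 days.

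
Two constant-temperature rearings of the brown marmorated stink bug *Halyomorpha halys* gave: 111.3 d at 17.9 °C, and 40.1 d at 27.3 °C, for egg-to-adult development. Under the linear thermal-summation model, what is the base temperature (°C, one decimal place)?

Equal thermal constants: D₁(T₁ − T_b) = D₂(T₂ − T_b).
111.3·(17.9 − T_b) = 40.1·(27.3 − T_b)
T_b = (111.3·17.9 − 40.1·27.3) / (111.3 − 40.1) = 897.54 / 71.2 = 12.606 °C ≈ 12.6 °C.

12.6 °C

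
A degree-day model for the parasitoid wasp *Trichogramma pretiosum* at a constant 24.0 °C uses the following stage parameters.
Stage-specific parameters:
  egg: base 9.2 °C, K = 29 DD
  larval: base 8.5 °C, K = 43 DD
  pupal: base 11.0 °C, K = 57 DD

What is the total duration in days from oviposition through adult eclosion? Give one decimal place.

egg: 29 / (24.0 − 9.2) = 29 / 14.8 = 1.959 d.
larval: 43 / (24.0 − 8.5) = 43 / 15.5 = 2.774 d.
pupal: 57 / (24.0 − 11.0) = 57 / 13.0 = 4.385 d.
Sum = 9.118 ≈ 9.1 days.

9.1 days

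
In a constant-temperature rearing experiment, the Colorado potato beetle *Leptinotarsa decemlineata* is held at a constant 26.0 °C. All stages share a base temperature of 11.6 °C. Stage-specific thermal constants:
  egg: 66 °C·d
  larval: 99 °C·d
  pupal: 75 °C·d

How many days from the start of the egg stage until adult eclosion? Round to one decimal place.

Daily accumulation at 26.0 °C = 26.0 − 11.6 = 14.4 DD/day.
Total K = 66 + 99 + 75 = 240 DD.
Total duration = 240 / 14.4 = 16.667 ≈ 16.7 days.

16.7 days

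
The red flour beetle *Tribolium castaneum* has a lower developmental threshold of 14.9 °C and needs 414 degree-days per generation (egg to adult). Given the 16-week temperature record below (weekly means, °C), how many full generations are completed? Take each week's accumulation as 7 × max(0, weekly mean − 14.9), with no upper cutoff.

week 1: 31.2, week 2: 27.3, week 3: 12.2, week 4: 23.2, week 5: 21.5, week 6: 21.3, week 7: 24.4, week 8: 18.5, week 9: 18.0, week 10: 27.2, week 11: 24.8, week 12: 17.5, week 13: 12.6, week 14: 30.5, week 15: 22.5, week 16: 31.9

2 generations

Weekly DD (7 × max(0, T̄ − 14.9)): 114.1, 86.8, 0.0, 58.1, 46.2, 44.8, 66.5, 25.2, 21.7, 86.1, 69.3, 18.2, 0.0, 109.2, 53.2, 119.0.
Season total = 918.4 DD.
Complete generations = ⌊918.4 / 414⌋ = 2.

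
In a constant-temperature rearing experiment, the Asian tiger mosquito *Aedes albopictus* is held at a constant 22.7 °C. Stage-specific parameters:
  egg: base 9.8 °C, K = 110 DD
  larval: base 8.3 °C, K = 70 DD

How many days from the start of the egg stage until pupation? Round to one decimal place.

13.4 days

egg: 110 / (22.7 − 9.8) = 110 / 12.9 = 8.527 d.
larval: 70 / (22.7 − 8.3) = 70 / 14.4 = 4.861 d.
Sum = 13.388 ≈ 13.4 days.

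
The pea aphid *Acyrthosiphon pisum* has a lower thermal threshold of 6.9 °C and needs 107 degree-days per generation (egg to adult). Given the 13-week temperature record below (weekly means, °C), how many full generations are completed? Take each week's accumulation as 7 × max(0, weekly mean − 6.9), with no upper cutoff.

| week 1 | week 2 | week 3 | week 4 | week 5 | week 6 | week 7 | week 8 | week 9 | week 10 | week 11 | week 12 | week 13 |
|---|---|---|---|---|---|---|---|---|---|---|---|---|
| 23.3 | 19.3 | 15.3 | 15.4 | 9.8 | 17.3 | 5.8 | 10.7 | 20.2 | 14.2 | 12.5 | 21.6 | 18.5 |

Weekly DD (7 × max(0, T̄ − 6.9)): 114.8, 86.8, 58.8, 59.5, 20.3, 72.8, 0.0, 26.6, 93.1, 51.1, 39.2, 102.9, 81.2.
Season total = 807.1 DD.
Complete generations = ⌊807.1 / 107⌋ = 7.

7 generations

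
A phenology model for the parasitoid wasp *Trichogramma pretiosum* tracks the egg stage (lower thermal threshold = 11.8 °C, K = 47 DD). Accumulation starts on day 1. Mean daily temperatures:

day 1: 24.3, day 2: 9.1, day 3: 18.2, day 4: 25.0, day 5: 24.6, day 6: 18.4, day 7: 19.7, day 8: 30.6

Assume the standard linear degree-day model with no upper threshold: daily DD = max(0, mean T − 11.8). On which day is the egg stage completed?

day 6

Daily DD above 11.8 °C: 12.5, 0.0, 6.4, 13.2, 12.8, 6.6, 7.9, 18.8.
Cumulative: 12.5, 12.5, 18.9, 32.1, 44.9, 51.5, 59.4, 78.2.
The total first reaches 47 DD on day 6.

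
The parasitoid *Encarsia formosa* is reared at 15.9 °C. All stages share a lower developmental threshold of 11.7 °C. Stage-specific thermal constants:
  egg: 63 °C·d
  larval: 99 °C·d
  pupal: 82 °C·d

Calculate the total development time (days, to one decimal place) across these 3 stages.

Daily accumulation at 15.9 °C = 15.9 − 11.7 = 4.2 DD/day.
Total K = 63 + 99 + 82 = 244 DD.
Total duration = 244 / 4.2 = 58.095 ≈ 58.1 days.

58.1 days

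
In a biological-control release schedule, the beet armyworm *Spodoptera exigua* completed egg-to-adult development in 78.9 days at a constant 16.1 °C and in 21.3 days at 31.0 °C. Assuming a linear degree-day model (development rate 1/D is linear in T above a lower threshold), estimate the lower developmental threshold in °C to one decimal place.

Linear rate model ⇒ the product D·(T − T_b) is constant across temperatures.
78.9·(16.1 − T_b) = 21.3·(31.0 − T_b)
T_b = (78.9·16.1 − 21.3·31.0) / (78.9 − 21.3) = 609.99 / 57.6 = 10.590 °C ≈ 10.6 °C.

10.6 °C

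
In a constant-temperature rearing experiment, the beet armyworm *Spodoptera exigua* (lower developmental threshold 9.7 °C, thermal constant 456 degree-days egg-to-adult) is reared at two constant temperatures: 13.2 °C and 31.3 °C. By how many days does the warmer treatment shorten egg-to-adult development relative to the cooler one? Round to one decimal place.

109.2 days

At 13.2 °C: 456 / (13.2 − 9.7) = 456 / 3.5 = 130.286 d.
At 31.3 °C: 456 / (31.3 − 9.7) = 456 / 21.6 = 21.111 d.
Difference = |130.286 − 21.111| = 109.175 ≈ 109.2 days.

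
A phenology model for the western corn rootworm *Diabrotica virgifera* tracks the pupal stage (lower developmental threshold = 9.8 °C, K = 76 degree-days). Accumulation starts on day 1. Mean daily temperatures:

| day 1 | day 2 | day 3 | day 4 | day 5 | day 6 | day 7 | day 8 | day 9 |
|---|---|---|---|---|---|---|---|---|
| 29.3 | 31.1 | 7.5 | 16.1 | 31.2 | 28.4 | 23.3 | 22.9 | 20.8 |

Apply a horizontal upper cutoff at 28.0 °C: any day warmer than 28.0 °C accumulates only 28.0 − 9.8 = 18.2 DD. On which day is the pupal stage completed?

Daily DD above 9.8 °C (capped at 18.2): 18.2, 18.2, 0.0, 6.3, 18.2, 18.2, 13.5, 13.1, 11.0.
Cumulative: 18.2, 36.4, 36.4, 42.7, 60.9, 79.1, 92.6, 105.7, 116.7.
The total first reaches 76 DD on day 6.

day 6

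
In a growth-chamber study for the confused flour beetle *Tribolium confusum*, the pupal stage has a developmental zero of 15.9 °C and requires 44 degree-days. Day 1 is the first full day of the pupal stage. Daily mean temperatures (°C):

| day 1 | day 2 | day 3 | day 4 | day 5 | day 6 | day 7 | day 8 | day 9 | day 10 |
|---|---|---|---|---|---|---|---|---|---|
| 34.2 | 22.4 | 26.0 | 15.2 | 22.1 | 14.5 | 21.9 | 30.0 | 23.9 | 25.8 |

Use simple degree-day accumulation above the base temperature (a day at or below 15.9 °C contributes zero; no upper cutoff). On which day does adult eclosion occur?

day 7

Daily DD above 15.9 °C: 18.3, 6.5, 10.1, 0.0, 6.2, 0.0, 6.0, 14.1, 8.0, 9.9.
Cumulative: 18.3, 24.8, 34.9, 34.9, 41.1, 41.1, 47.1, 61.2, 69.2, 79.1.
The total first reaches 44 DD on day 7.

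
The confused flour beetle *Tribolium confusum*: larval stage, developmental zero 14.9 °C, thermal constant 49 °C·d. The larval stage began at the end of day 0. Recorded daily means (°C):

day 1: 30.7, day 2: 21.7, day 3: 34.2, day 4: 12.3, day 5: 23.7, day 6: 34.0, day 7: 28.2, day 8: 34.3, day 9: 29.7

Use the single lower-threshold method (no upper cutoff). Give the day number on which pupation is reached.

Daily DD above 14.9 °C: 15.8, 6.8, 19.3, 0.0, 8.8, 19.1, 13.3, 19.4, 14.8.
Cumulative: 15.8, 22.6, 41.9, 41.9, 50.7, 69.8, 83.1, 102.5, 117.3.
The total first reaches 49 DD on day 5.

day 5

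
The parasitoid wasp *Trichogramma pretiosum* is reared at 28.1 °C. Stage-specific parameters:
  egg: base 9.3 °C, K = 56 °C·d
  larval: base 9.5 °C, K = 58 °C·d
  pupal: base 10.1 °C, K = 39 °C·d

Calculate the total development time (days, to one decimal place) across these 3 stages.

8.3 days

egg: 56 / (28.1 − 9.3) = 56 / 18.8 = 2.979 d.
larval: 58 / (28.1 − 9.5) = 58 / 18.6 = 3.118 d.
pupal: 39 / (28.1 − 10.1) = 39 / 18.0 = 2.167 d.
Sum = 8.264 ≈ 8.3 days.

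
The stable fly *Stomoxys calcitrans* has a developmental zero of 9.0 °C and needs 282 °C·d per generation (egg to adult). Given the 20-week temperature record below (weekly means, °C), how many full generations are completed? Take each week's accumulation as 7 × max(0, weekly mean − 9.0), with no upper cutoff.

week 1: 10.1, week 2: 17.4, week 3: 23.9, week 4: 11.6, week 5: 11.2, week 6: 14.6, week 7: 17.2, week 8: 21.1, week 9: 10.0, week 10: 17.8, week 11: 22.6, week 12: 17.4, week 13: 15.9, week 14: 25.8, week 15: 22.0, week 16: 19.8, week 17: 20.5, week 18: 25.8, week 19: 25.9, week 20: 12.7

Weekly DD (7 × max(0, T̄ − 9.0)): 7.7, 58.8, 104.3, 18.2, 15.4, 39.2, 57.4, 84.7, 7.0, 61.6, 95.2, 58.8, 48.3, 117.6, 91.0, 75.6, 80.5, 117.6, 118.3, 25.9.
Season total = 1283.1 DD.
Complete generations = ⌊1283.1 / 282⌋ = 4.

4 generations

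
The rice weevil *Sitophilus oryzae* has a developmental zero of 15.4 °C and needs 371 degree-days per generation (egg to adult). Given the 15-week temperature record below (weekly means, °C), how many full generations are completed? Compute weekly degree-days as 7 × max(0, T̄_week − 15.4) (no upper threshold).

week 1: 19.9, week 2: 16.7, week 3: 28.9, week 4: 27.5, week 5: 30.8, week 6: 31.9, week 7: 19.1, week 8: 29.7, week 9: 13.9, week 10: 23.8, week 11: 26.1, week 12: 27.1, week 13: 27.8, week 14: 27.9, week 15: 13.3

2 generations

Weekly DD (7 × max(0, T̄ − 15.4)): 31.5, 9.1, 94.5, 84.7, 107.8, 115.5, 25.9, 100.1, 0.0, 58.8, 74.9, 81.9, 86.8, 87.5, 0.0.
Season total = 959.0 DD.
Complete generations = ⌊959.0 / 371⌋ = 2.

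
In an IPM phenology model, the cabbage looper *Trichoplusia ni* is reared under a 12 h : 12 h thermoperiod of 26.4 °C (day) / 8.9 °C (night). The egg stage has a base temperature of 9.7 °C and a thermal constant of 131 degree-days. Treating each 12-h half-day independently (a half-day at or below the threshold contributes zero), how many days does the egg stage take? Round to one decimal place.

15.7 days

Day half: max(0, 26.4 − 9.7) × 0.5 = 16.7 × 0.5 = 8.35 DD.
Night half: max(0, 8.9 − 9.7) × 0.5 = 0.0 × 0.5 = 0.00 DD.
Per 24 h: 8.35 DD/day.
Duration = 131 / 8.35 = 15.689 ≈ 15.7 days.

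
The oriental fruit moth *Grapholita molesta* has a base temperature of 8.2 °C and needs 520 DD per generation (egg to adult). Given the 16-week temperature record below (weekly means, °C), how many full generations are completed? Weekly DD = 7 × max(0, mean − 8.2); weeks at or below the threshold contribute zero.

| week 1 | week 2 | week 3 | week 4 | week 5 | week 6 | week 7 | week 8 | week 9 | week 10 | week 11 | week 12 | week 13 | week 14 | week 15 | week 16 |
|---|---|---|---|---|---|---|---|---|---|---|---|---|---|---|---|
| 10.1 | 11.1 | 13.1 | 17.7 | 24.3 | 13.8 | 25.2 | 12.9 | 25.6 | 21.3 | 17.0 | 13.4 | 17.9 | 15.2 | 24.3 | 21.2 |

Weekly DD (7 × max(0, T̄ − 8.2)): 13.3, 20.3, 34.3, 66.5, 112.7, 39.2, 119.0, 32.9, 121.8, 91.7, 61.6, 36.4, 67.9, 49.0, 112.7, 91.0.
Season total = 1070.3 DD.
Complete generations = ⌊1070.3 / 520⌋ = 2.

2 generations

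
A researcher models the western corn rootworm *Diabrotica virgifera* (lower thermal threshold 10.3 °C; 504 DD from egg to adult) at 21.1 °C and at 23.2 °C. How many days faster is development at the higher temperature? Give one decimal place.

7.6 days

At 21.1 °C: 504 / (21.1 − 10.3) = 504 / 10.8 = 46.667 d.
At 23.2 °C: 504 / (23.2 − 10.3) = 504 / 12.9 = 39.070 d.
Difference = |46.667 − 39.070| = 7.597 ≈ 7.6 days.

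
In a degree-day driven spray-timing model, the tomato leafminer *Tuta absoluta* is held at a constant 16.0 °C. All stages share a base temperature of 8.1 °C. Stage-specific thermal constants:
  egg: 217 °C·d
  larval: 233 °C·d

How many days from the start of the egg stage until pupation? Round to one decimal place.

57.0 days

Daily accumulation at 16.0 °C = 16.0 − 8.1 = 7.9 DD/day.
Total K = 217 + 233 = 450 DD.
Total duration = 450 / 7.9 = 56.962 ≈ 57.0 days.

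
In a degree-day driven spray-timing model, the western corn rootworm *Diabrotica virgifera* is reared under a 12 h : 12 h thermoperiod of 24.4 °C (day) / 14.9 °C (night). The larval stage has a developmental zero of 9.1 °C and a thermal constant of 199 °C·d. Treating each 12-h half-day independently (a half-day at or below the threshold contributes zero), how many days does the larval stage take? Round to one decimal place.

18.9 days

Day half: max(0, 24.4 − 9.1) × 0.5 = 15.3 × 0.5 = 7.65 DD.
Night half: max(0, 14.9 − 9.1) × 0.5 = 5.8 × 0.5 = 2.90 DD.
Per 24 h: 10.55 DD/day.
Duration = 199 / 10.55 = 18.863 ≈ 18.9 days.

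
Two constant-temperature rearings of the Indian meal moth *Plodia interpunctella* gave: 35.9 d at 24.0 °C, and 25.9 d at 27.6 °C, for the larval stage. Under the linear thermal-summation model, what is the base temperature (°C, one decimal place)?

Equal thermal constants: D₁(T₁ − T_b) = D₂(T₂ − T_b).
35.9·(24.0 − T_b) = 25.9·(27.6 − T_b)
T_b = (35.9·24.0 − 25.9·27.6) / (35.9 − 25.9) = 146.76 / 10.0 = 14.676 °C ≈ 14.7 °C.

14.7 °C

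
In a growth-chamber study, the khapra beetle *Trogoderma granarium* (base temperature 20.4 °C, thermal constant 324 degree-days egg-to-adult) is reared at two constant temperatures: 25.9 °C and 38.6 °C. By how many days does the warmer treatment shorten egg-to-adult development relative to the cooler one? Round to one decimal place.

41.1 days

At 25.9 °C: 324 / (25.9 − 20.4) = 324 / 5.5 = 58.909 d.
At 38.6 °C: 324 / (38.6 − 20.4) = 324 / 18.2 = 17.802 d.
Difference = |58.909 − 17.802| = 41.107 ≈ 41.1 days.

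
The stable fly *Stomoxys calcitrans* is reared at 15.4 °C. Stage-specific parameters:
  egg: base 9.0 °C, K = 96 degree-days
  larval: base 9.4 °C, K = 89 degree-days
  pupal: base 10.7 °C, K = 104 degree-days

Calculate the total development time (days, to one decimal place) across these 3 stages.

egg: 96 / (15.4 − 9.0) = 96 / 6.4 = 15.000 d.
larval: 89 / (15.4 − 9.4) = 89 / 6.0 = 14.833 d.
pupal: 104 / (15.4 − 10.7) = 104 / 4.7 = 22.128 d.
Sum = 51.961 ≈ 52.0 days.

52.0 days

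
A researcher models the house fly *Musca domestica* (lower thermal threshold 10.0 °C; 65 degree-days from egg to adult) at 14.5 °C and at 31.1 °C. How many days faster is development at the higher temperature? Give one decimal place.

At 14.5 °C: 65 / (14.5 − 10.0) = 65 / 4.5 = 14.444 d.
At 31.1 °C: 65 / (31.1 − 10.0) = 65 / 21.1 = 3.081 d.
Difference = |14.444 − 3.081| = 11.364 ≈ 11.4 days.

11.4 days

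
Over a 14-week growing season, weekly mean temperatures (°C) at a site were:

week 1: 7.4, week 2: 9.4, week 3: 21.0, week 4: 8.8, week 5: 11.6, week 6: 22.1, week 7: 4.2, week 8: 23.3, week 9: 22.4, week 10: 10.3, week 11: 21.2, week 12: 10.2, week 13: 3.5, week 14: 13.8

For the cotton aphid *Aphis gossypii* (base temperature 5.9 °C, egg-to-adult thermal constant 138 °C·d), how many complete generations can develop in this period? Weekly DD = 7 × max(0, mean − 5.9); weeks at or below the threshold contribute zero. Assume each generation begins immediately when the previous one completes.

Weekly DD (7 × max(0, T̄ − 5.9)): 10.5, 24.5, 105.7, 20.3, 39.9, 113.4, 0.0, 121.8, 115.5, 30.8, 107.1, 30.1, 0.0, 55.3.
Season total = 774.9 DD.
Complete generations = ⌊774.9 / 138⌋ = 5.

5 generations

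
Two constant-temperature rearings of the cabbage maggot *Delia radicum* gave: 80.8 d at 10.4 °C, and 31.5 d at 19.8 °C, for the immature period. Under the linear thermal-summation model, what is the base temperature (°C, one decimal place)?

Under the model K = D·(T − T_b), so D₁·(T₁ − T_b) = D₂·(T₂ − T_b).
80.8·(10.4 − T_b) = 31.5·(19.8 − T_b)
T_b = (80.8·10.4 − 31.5·19.8) / (80.8 − 31.5) = 216.62 / 49.3 = 4.394 °C ≈ 4.4 °C.

4.4 °C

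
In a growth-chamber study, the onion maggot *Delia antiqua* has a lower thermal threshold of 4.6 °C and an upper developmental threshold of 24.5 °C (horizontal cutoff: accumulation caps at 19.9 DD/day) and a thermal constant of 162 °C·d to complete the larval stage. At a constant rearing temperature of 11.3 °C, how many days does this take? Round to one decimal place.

Daily accumulation = 11.3 − 4.6 = 6.7 DD/day.
Duration = 162 / 6.7 = 24.179 ≈ 24.2 days.

24.2 days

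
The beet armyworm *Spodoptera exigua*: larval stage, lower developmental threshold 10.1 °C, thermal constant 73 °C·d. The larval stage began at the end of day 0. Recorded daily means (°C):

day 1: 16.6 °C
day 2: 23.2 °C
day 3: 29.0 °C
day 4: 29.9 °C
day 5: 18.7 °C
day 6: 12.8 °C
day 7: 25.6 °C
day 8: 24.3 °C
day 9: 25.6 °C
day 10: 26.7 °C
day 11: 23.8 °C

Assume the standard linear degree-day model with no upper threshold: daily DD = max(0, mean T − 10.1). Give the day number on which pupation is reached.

day 7

Daily DD above 10.1 °C: 6.5, 13.1, 18.9, 19.8, 8.6, 2.7, 15.5, 14.2, 15.5, 16.6, 13.7.
Cumulative: 6.5, 19.6, 38.5, 58.3, 66.9, 69.6, 85.1, 99.3, 114.8, 131.4, 145.1.
The total first reaches 73 DD on day 7.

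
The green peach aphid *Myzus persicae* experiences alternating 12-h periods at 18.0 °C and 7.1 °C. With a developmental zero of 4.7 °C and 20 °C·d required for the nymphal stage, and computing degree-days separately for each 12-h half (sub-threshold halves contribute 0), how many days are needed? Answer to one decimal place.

2.5 days

Day half: max(0, 18.0 − 4.7) × 0.5 = 13.3 × 0.5 = 6.65 DD.
Night half: max(0, 7.1 − 4.7) × 0.5 = 2.4 × 0.5 = 1.20 DD.
Per 24 h: 7.85 DD/day.
Duration = 20 / 7.85 = 2.548 ≈ 2.5 days.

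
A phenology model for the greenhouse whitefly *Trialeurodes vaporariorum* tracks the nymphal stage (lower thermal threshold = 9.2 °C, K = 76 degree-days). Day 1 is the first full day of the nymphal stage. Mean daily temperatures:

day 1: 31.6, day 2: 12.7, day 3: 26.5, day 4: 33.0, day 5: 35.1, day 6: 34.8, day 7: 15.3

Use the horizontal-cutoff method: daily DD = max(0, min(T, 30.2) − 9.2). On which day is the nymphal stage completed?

day 5

Daily DD above 9.2 °C (capped at 21.0): 21.0, 3.5, 17.3, 21.0, 21.0, 21.0, 6.1.
Cumulative: 21.0, 24.5, 41.8, 62.8, 83.8, 104.8, 110.9.
The total first reaches 76 DD on day 5.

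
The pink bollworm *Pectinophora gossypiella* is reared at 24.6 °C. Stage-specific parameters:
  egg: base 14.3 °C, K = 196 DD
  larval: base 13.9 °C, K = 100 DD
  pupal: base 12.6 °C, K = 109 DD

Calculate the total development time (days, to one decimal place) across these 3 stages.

37.5 days

egg: 196 / (24.6 − 14.3) = 196 / 10.3 = 19.029 d.
larval: 100 / (24.6 − 13.9) = 100 / 10.7 = 9.346 d.
pupal: 109 / (24.6 − 12.6) = 109 / 12.0 = 9.083 d.
Sum = 37.458 ≈ 37.5 days.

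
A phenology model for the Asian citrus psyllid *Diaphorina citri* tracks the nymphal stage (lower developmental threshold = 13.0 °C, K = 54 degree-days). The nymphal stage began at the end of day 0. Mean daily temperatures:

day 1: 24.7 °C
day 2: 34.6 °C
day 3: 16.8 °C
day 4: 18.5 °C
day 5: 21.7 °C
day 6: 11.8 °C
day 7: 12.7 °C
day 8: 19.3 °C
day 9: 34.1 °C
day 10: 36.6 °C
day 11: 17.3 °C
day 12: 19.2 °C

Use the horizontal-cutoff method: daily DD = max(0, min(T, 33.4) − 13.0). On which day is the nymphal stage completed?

day 8

Daily DD above 13.0 °C (capped at 20.4): 11.7, 20.4, 3.8, 5.5, 8.7, 0.0, 0.0, 6.3, 20.4, 20.4, 4.3, 6.2.
Cumulative: 11.7, 32.1, 35.9, 41.4, 50.1, 50.1, 50.1, 56.4, 76.8, 97.2, 101.5, 107.7.
The total first reaches 54 DD on day 8.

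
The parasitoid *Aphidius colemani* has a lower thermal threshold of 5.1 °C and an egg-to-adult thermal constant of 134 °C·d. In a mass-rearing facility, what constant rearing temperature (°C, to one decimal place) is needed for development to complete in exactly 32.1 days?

Required daily accumulation = 134 / 32.1 = 4.174 DD/day.
T = T_base + 4.174 = 5.1 + 4.174 = 9.274 ≈ 9.3 °C.

9.3 °C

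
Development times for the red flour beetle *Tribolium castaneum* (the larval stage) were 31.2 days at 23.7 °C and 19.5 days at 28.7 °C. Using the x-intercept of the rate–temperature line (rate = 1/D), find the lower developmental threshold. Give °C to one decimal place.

Under the model K = D·(T − T_b), so D₁·(T₁ − T_b) = D₂·(T₂ − T_b).
31.2·(23.7 − T_b) = 19.5·(28.7 − T_b)
T_b = (31.2·23.7 − 19.5·28.7) / (31.2 − 19.5) = 179.79 / 11.7 = 15.367 °C ≈ 15.4 °C.

15.4 °C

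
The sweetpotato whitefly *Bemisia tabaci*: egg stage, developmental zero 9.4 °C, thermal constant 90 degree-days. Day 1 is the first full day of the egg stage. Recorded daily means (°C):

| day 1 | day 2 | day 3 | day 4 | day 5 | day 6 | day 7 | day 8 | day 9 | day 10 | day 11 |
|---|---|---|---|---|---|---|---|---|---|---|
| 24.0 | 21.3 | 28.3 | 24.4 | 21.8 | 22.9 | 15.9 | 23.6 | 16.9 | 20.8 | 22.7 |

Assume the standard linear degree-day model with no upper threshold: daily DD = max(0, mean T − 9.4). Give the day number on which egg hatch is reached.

day 7

Daily DD above 9.4 °C: 14.6, 11.9, 18.9, 15.0, 12.4, 13.5, 6.5, 14.2, 7.5, 11.4, 13.3.
Cumulative: 14.6, 26.5, 45.4, 60.4, 72.8, 86.3, 92.8, 107.0, 114.5, 125.9, 139.2.
The total first reaches 90 DD on day 7.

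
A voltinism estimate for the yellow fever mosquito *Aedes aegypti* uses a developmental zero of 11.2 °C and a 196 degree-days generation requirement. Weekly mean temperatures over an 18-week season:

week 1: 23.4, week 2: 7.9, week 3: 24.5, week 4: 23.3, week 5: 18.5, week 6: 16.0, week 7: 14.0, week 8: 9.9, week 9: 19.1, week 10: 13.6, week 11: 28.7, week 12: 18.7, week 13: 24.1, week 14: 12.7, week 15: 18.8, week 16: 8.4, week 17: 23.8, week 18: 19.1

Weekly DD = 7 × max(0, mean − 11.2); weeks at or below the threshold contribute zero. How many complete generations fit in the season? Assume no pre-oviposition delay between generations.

4 generations

Weekly DD (7 × max(0, T̄ − 11.2)): 85.4, 0.0, 93.1, 84.7, 51.1, 33.6, 19.6, 0.0, 55.3, 16.8, 122.5, 52.5, 90.3, 10.5, 53.2, 0.0, 88.2, 55.3.
Season total = 912.1 DD.
Complete generations = ⌊912.1 / 196⌋ = 4.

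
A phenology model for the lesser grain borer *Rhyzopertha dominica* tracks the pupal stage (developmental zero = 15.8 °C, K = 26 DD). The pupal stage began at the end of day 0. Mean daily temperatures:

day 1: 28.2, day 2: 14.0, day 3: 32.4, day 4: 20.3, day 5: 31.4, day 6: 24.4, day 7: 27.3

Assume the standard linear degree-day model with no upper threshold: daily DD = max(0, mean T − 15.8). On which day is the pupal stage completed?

Daily DD above 15.8 °C: 12.4, 0.0, 16.6, 4.5, 15.6, 8.6, 11.5.
Cumulative: 12.4, 12.4, 29.0, 33.5, 49.1, 57.7, 69.2.
The total first reaches 26 DD on day 3.

day 3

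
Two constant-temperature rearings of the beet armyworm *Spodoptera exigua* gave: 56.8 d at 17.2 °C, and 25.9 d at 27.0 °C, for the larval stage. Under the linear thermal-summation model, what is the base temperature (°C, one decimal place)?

9.0 °C

Linear rate model ⇒ the product D·(T − T_b) is constant across temperatures.
56.8·(17.2 − T_b) = 25.9·(27.0 − T_b)
T_b = (56.8·17.2 − 25.9·27.0) / (56.8 − 25.9) = 277.66 / 30.9 = 8.986 °C ≈ 9.0 °C.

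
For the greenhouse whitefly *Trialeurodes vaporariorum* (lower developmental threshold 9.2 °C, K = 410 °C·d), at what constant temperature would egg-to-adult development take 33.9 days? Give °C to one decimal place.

21.3 °C

Required daily accumulation = 410 / 33.9 = 12.094 DD/day.
T = T_base + 12.094 = 9.2 + 12.094 = 21.294 ≈ 21.3 °C.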